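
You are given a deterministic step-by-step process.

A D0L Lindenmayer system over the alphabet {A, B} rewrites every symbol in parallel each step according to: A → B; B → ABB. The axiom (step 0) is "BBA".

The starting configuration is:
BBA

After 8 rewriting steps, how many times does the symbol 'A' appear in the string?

985

0) BBA
1) ABBABBB
2) BABBABBBABBABBABB
3) ABBBABBABBBABBABBABBBABBABBBABBABBBABBABB
4) BABBABBABBBABBABBBABBABBABBBABBABBBABBABBBABBABBABBBABBABBBABBABBABBBABBABBBABBABBABBBABBABBBABBABB
5) ABBBABBABBBABBABBBABBABBABBBABBABBBABBABBABBBABBABBBABBABB…ABBBABBABBBABBABBBABBABBABBBABBABBBABBABBABBBABBABBBABBABB  (len 239)
6) BABBABBABBBABBABBBABBABBABBBABBABBBABBABBABBBABBABBBABBABB…ABBBABBABBBABBABBBABBABBABBBABBABBBABBABBABBBABBABBBABBABB  (len 577)
7) ABBBABBABBBABBABBBABBABBABBBABBABBBABBABBABBBABBABBBABBABB…ABBBABBABBBABBABBBABBABBABBBABBABBBABBABBABBBABBABBBABBABB  (len 1393)
8) BABBABBABBBABBABBBABBABBABBBABBABBBABBABBABBBABBABBBABBABB…ABBBABBABBBABBABBBABBABBABBBABBABBBABBABBABBBABBABBBABBABB  (len 3363)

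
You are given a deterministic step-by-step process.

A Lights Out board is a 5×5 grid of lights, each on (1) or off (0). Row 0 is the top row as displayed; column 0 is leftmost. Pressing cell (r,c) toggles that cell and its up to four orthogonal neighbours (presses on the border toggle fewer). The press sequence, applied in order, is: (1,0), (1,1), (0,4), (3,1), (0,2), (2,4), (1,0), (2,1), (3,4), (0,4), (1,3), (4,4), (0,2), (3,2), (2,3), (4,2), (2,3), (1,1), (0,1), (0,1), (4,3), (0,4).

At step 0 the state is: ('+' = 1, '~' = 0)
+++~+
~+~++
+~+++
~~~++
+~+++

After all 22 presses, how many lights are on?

11

gen 0: +++~+
~+~++
+~+++
~~~++
+~+++
gen 1: ~++~+
+~~++
~~+++
~~~++
+~+++
gen 2: ~~+~+
~++++
~++++
~~~++
+~+++
gen 3: ~~++~
~+++~
~++++
~~~++
+~+++
gen 4: ~~++~
~+++~
~~+++
+++++
+++++
gen 5: ~+~~~
~+~+~
~~+++
+++++
+++++
gen 6: ~+~~~
~+~++
~~+~~
++++~
+++++
gen 7: ++~~~
+~~++
+~+~~
++++~
+++++
gen 8: ++~~~
++~++
~+~~~
+~++~
+++++
gen 9: ++~~~
++~++
~+~~+
+~+~+
++++~
gen 10: ++~++
++~+~
~+~~+
+~+~+
++++~
gen 11: ++~~+
+++~+
~+~++
+~+~+
++++~
gen 12: ++~~+
+++~+
~+~++
+~+~~
+++~+
gen 13: +~+++
++~~+
~+~++
+~+~~
+++~+
gen 14: +~+++
++~~+
~++++
++~+~
++~~+
gen 15: +~+++
++~++
~+~~~
++~~~
++~~+
gen 16: +~+++
++~++
~+~~~
+++~~
+~+++
gen 17: +~+++
++~~+
~++++
++++~
+~+++
gen 18: +++++
~~+~+
~~+++
++++~
+~+++
gen 19: ~~~++
~++~+
~~+++
++++~
+~+++
gen 20: +++++
~~+~+
~~+++
++++~
+~+++
gen 21: +++++
~~+~+
~~+++
+++~~
+~~~~
gen 22: +++~~
~~+~~
~~+++
+++~~
+~~~~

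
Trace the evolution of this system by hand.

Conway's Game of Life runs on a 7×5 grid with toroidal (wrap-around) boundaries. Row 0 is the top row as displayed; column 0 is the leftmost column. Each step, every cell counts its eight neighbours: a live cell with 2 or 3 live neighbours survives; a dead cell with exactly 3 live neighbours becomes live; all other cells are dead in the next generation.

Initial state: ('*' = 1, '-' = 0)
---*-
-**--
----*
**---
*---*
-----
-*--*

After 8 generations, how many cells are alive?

k=0  ---*-
-**--
----*
**---
*---*
-----
-*--*
k=1  **-*-
--**-
--*--
-*---
**--*
----*
-----
k=2  -*-**
---**
-***-
-**--
-*--*
----*
*---*
k=3  --*--
-*---
**--*
-----
-***-
---**
-----
k=4  -----
-**--
**---
---**
--***
---**
---*-
k=5  --*--
***--
**-**
-*---
*-*--
-----
---**
k=6  *-*-*
-----
---**
---*-
-*---
---**
---*-
k=7  ---**
*----
---**
--***
--***
--***
*-*--
k=8  **-**
*----
*-*--
*----
**---
*----
***--

14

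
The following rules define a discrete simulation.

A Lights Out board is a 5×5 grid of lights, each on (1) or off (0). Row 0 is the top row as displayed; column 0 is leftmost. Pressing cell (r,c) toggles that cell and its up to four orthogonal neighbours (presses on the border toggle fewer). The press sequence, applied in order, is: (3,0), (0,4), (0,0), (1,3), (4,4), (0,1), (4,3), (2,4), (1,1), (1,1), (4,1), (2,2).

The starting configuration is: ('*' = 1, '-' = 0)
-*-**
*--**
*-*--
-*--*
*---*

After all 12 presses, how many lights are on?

[0] -*-**
*--**
*-*--
-*--*
*---*
[1] -*-**
*--**
--*--
*---*
----*
[2] -*---
*--*-
--*--
*---*
----*
[3] *----
---*-
--*--
*---*
----*
[4] *--*-
--*-*
--**-
*---*
----*
[5] *--*-
--*-*
--**-
*----
---*-
[6] -***-
-**-*
--**-
*----
---*-
[7] -***-
-**-*
--**-
*--*-
--*-*
[8] -***-
-**--
--*-*
*--**
--*-*
[9] --**-
*----
-**-*
*--**
--*-*
[10] -***-
-**--
--*-*
*--**
--*-*
[11] -***-
-**--
--*-*
**-**
**--*
[12] -***-
-*---
-*-**
*****
**--*

15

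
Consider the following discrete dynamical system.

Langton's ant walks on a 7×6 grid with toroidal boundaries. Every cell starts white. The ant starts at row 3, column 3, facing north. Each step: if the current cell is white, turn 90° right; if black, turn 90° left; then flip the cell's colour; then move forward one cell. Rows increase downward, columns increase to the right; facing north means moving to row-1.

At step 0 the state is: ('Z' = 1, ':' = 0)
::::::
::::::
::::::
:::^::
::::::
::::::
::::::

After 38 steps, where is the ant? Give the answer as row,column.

6,2

[0] ::::::
::::::
::::::
:::^::
::::::
::::::
::::::
[1] ::::::
::::::
::::::
:::Z>:
::::::
::::::
::::::
[2] ::::::
::::::
::::::
:::ZZ:
::::v:
::::::
::::::
[3] ::::::
::::::
::::::
:::ZZ:
:::<Z:
::::::
::::::
[4] ::::::
::::::
::::::
:::^Z:
:::ZZ:
::::::
::::::
[5] ::::::
::::::
::::::
::<:Z:
:::ZZ:
::::::
::::::
[6] ::::::
::::::
::^:::
::Z:Z:
:::ZZ:
::::::
::::::
[7] ::::::
::::::
::Z>::
::Z:Z:
:::ZZ:
::::::
::::::
[8] ::::::
::::::
::ZZ::
::ZvZ:
:::ZZ:
::::::
::::::
[9] ::::::
::::::
::ZZ::
::<ZZ:
:::ZZ:
::::::
::::::
[10] ::::::
::::::
::ZZ::
:::ZZ:
::vZZ:
::::::
::::::
[11] ::::::
::::::
::ZZ::
:::ZZ:
:<ZZZ:
::::::
::::::
[12] ::::::
::::::
::ZZ::
:^:ZZ:
:ZZZZ:
::::::
::::::
[13] ::::::
::::::
::ZZ::
:Z>ZZ:
:ZZZZ:
::::::
::::::
[14] ::::::
::::::
::ZZ::
:ZZZZ:
:ZvZZ:
::::::
::::::
[15] ::::::
::::::
::ZZ::
:ZZZZ:
:Z:>Z:
::::::
::::::
[16] ::::::
::::::
::ZZ::
:ZZ^Z:
:Z::Z:
::::::
::::::
[17] ::::::
::::::
::ZZ::
:Z<:Z:
:Z::Z:
::::::
::::::
[18] ::::::
::::::
::ZZ::
:Z::Z:
:Zv:Z:
::::::
::::::
[19] ::::::
::::::
::ZZ::
:Z::Z:
:<Z:Z:
::::::
::::::
[20] ::::::
::::::
::ZZ::
:Z::Z:
::Z:Z:
:v::::
::::::
[21] ::::::
::::::
::ZZ::
:Z::Z:
::Z:Z:
<Z::::
::::::
[22] ::::::
::::::
::ZZ::
:Z::Z:
^:Z:Z:
ZZ::::
::::::
[23] ::::::
::::::
::ZZ::
:Z::Z:
Z>Z:Z:
ZZ::::
::::::
[24] ::::::
::::::
::ZZ::
:Z::Z:
ZZZ:Z:
Zv::::
::::::
[25] ::::::
::::::
::ZZ::
:Z::Z:
ZZZ:Z:
Z:>:::
::::::
[26] ::::::
::::::
::ZZ::
:Z::Z:
ZZZ:Z:
Z:Z:::
::v:::
[27] ::::::
::::::
::ZZ::
:Z::Z:
ZZZ:Z:
Z:Z:::
:<Z:::
[28] ::::::
::::::
::ZZ::
:Z::Z:
ZZZ:Z:
Z^Z:::
:ZZ:::
[29] ::::::
::::::
::ZZ::
:Z::Z:
ZZZ:Z:
ZZ>:::
:ZZ:::
[30] ::::::
::::::
::ZZ::
:Z::Z:
ZZ^:Z:
ZZ::::
:ZZ:::
[31] ::::::
::::::
::ZZ::
:Z::Z:
Z<::Z:
ZZ::::
:ZZ:::
[32] ::::::
::::::
::ZZ::
:Z::Z:
Z:::Z:
Zv::::
:ZZ:::
[33] ::::::
::::::
::ZZ::
:Z::Z:
Z:::Z:
Z:>:::
:ZZ:::
[34] ::::::
::::::
::ZZ::
:Z::Z:
Z:::Z:
Z:Z:::
:Zv:::
[35] ::::::
::::::
::ZZ::
:Z::Z:
Z:::Z:
Z:Z:::
:Z:>::
[36] :::v::
::::::
::ZZ::
:Z::Z:
Z:::Z:
Z:Z:::
:Z:Z::
[37] ::<Z::
::::::
::ZZ::
:Z::Z:
Z:::Z:
Z:Z:::
:Z:Z::
[38] ::ZZ::
::::::
::ZZ::
:Z::Z:
Z:::Z:
Z:Z:::
:Z^Z::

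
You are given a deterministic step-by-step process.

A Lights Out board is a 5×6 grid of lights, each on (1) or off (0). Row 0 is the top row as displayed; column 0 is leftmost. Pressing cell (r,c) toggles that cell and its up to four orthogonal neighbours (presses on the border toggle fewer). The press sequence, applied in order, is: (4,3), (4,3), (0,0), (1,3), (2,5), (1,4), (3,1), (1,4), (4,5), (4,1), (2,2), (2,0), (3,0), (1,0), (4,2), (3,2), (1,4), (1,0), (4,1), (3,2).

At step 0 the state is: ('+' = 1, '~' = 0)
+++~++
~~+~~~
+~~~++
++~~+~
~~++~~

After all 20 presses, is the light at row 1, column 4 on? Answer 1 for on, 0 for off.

0

gen 0: +++~++
~~+~~~
+~~~++
++~~+~
~~++~~
gen 1: +++~++
~~+~~~
+~~~++
++~++~
~~~~+~
gen 2: +++~++
~~+~~~
+~~~++
++~~+~
~~++~~
gen 3: ~~+~++
+~+~~~
+~~~++
++~~+~
~~++~~
gen 4: ~~++++
+~~++~
+~~+++
++~~+~
~~++~~
gen 5: ~~++++
+~~+++
+~~+~~
++~~++
~~++~~
gen 6: ~~++~+
+~~~~~
+~~++~
++~~++
~~++~~
gen 7: ~~++~+
+~~~~~
++~++~
~~+~++
~+++~~
gen 8: ~~++++
+~~+++
++~+~~
~~+~++
~+++~~
gen 9: ~~++++
+~~+++
++~+~~
~~+~+~
~+++++
gen 10: ~~++++
+~~+++
++~+~~
~++~+~
+~~+++
gen 11: ~~++++
+~++++
+~+~~~
~+~~+~
+~~+++
gen 12: ~~++++
~~++++
~++~~~
++~~+~
+~~+++
gen 13: ~~++++
~~++++
+++~~~
~~~~+~
~~~+++
gen 14: +~++++
++++++
~++~~~
~~~~+~
~~~+++
gen 15: +~++++
++++++
~++~~~
~~+~+~
~++~++
gen 16: +~++++
++++++
~+~~~~
~+~++~
~+~~++
gen 17: +~++~+
+++~~~
~+~~+~
~+~++~
~+~~++
gen 18: ~~++~+
~~+~~~
++~~+~
~+~++~
~+~~++
gen 19: ~~++~+
~~+~~~
++~~+~
~~~++~
+~+~++
gen 20: ~~++~+
~~+~~~
+++~+~
~++~+~
+~~~++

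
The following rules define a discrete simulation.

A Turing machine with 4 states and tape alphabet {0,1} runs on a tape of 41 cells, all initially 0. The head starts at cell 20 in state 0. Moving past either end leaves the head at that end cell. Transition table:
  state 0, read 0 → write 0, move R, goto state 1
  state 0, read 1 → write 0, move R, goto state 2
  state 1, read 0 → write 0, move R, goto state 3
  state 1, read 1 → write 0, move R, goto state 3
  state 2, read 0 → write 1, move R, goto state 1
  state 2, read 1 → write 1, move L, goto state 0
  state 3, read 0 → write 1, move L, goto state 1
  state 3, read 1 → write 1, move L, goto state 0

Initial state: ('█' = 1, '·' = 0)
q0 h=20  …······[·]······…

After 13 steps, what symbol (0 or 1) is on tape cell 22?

k=0  q0 h=20  …······[·]······…
k=1  q1 h=21  …······[·]······…
k=2  q3 h=22  …······[·]······…
k=3  q1 h=21  …······[·]█·····…
k=4  q3 h=22  …······[█]······…
k=5  q0 h=21  …······[·]█·····…
k=6  q1 h=22  …······[█]······…
k=7  q3 h=23  …······[·]······…
k=8  q1 h=22  …······[·]█·····…
k=9  q3 h=23  …······[█]······…
k=10  q0 h=22  …······[·]█·····…
k=11  q1 h=23  …······[█]······…
k=12  q3 h=24  …······[·]······…
k=13  q1 h=23  …······[·]█·····…

0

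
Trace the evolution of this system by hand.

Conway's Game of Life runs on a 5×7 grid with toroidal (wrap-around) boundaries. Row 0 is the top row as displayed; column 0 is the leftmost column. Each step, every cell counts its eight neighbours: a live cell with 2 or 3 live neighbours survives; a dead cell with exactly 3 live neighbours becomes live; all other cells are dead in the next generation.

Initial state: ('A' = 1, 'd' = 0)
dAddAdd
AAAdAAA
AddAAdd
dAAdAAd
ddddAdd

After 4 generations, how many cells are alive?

t=0: dAddAdd
AAAdAAA
AddAAdd
dAAdAAd
ddddAdd
t=1: dAAdAdA
ddAdddA
ddddddd
dAAddAd
dAAdAdd
t=2: ddddddd
AAAAdAd
dAAdddd
dAAAddd
ddddAdd
t=3: dAAAAdd
AddAddd
ddddAdd
dAdAddd
ddAAddd
t=4: dAddAdd
dAddddd
ddAAAdd
dddAAdd
ddddddd

8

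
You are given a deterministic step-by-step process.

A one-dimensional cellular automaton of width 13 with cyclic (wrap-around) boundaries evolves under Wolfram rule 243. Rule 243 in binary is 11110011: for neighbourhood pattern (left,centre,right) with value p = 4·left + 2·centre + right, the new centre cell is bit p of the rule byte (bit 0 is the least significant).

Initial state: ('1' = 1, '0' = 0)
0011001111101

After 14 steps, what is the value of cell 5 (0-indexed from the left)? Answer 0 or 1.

0) 0011001111101
1) 1101110111110
2) 0110111011111
3) 1011011101111
4) 1101101110111
5) 1110110111011
6) 1111011011101
7) 1111101101110
8) 0111110110111
9) 1011111011011
10) 1101111101101
11) 1110111110110
12) 0111011111011
13) 1011101111101
14) 1101110111110

1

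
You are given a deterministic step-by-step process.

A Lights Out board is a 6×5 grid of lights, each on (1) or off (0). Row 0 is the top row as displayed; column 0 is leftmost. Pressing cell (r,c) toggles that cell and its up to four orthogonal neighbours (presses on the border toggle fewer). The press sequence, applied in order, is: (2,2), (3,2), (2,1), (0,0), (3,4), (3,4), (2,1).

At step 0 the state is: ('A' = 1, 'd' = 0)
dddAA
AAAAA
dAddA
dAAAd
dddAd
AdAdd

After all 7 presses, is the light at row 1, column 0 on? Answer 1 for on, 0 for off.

gen 0: dddAA
AAAAA
dAddA
dAAAd
dddAd
AdAdd
gen 1: dddAA
AAdAA
ddAAA
dAdAd
dddAd
AdAdd
gen 2: dddAA
AAdAA
dddAA
ddAdd
ddAAd
AdAdd
gen 3: dddAA
AddAA
AAAAA
dAAdd
ddAAd
AdAdd
gen 4: AAdAA
dddAA
AAAAA
dAAdd
ddAAd
AdAdd
gen 5: AAdAA
dddAA
AAAAd
dAAAA
ddAAA
AdAdd
gen 6: AAdAA
dddAA
AAAAA
dAAdd
ddAAd
AdAdd
gen 7: AAdAA
dAdAA
dddAA
ddAdd
ddAAd
AdAdd

0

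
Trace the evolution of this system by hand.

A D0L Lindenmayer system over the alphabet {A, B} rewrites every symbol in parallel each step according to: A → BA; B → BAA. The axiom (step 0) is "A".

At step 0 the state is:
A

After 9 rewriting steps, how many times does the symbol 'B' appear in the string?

985

gen 0: A
gen 1: BA
gen 2: BAABA
gen 3: BAABABABAABA
gen 4: BAABABABAABABAABABAABABABAABA
gen 5: BAABABABAABABAABABAABABABAABABAABABABAABABAABABABAABABAABABAABABABAABA
gen 6: BAABABABAABABAABABAABABABAABABAABABABAABABAABABABAABABAABA…BAABABAABABABAABABAABABABAABABAABABABAABABAABABAABABABAABA  (len 169)
gen 7: BAABABABAABABAABABAABABABAABABAABABABAABABAABABABAABABAABA…BAABABAABABABAABABAABABABAABABAABABABAABABAABABAABABABAABA  (len 408)
gen 8: BAABABABAABABAABABAABABABAABABAABABABAABABAABABABAABABAABA…BAABABAABABABAABABAABABABAABABAABABABAABABAABABAABABABAABA  (len 985)
gen 9: BAABABABAABABAABABAABABABAABABAABABABAABABAABABABAABABAABA…BAABABAABABABAABABAABABABAABABAABABABAABABAABABAABABABAABA  (len 2378)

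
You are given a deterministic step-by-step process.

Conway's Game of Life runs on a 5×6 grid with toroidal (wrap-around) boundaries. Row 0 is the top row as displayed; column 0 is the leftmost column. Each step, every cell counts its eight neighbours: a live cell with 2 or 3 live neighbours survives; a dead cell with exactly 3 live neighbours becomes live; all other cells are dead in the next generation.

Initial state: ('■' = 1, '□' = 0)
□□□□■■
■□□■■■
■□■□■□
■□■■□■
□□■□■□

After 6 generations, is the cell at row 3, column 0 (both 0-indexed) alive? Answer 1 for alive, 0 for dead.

gen 0: □□□□■■
■□□■■■
■□■□■□
■□■■□■
□□■□■□
gen 1: ■□□□□□
■■□□□□
□□■□□□
■□■□□□
■■■□□□
gen 2: □□■□□■
■■□□□□
■□■□□□
■□■■□□
■□■□□■
gen 3: □□■□□■
■□■□□■
■□■■□■
■□■■□□
■□■□■■
gen 4: □□■□□□
□□■□□□
□□□□□□
□□□□□□
■□■□■□
gen 5: □□■□□□
□□□□□□
□□□□□□
□□□□□□
□■□■□□
gen 6: □□■□□□
□□□□□□
□□□□□□
□□□□□□
□□■□□□

0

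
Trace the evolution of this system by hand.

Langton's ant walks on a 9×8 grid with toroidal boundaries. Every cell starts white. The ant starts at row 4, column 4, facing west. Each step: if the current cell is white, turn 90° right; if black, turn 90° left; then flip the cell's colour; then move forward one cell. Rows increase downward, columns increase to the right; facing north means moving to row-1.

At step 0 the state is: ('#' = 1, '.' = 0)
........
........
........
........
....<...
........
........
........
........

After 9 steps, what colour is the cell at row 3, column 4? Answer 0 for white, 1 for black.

k=0  ........
........
........
........
....<...
........
........
........
........
k=1  ........
........
........
....^...
....#...
........
........
........
........
k=2  ........
........
........
....#>..
....#...
........
........
........
........
k=3  ........
........
........
....##..
....#v..
........
........
........
........
k=4  ........
........
........
....##..
....<#..
........
........
........
........
k=5  ........
........
........
....##..
.....#..
....v...
........
........
........
k=6  ........
........
........
....##..
.....#..
...<#...
........
........
........
k=7  ........
........
........
....##..
...^.#..
...##...
........
........
........
k=8  ........
........
........
....##..
...#>#..
...##...
........
........
........
k=9  ........
........
........
....##..
...###..
...#v...
........
........
........

1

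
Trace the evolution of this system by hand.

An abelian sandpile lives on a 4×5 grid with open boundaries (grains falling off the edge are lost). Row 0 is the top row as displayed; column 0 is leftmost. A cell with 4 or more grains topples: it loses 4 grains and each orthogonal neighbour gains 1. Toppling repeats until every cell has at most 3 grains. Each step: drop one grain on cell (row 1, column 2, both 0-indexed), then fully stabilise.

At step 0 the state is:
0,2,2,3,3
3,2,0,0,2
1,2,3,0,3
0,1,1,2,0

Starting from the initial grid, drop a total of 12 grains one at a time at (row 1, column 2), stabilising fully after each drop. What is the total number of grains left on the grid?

33

step 0: 0,2,2,3,3
3,2,0,0,2
1,2,3,0,3
0,1,1,2,0
step 1: 0,2,2,3,3
3,2,1,0,2
1,2,3,0,3
0,1,1,2,0
step 2: 0,2,2,3,3
3,2,2,0,2
1,2,3,0,3
0,1,1,2,0
step 3: 0,2,2,3,3
3,2,3,0,2
1,2,3,0,3
0,1,1,2,0
step 4: 0,2,3,3,3
3,3,1,1,2
1,3,0,1,3
0,1,2,2,0
step 5: 0,2,3,3,3
3,3,2,1,2
1,3,0,1,3
0,1,2,2,0
step 6: 0,2,3,3,3
3,3,3,1,2
1,3,0,1,3
0,1,2,2,0
step 7: 2,0,2,1,0
0,3,2,3,3
3,0,2,1,3
0,2,2,2,0
step 8: 2,0,2,1,0
0,3,3,3,3
3,0,2,1,3
0,2,2,2,0
step 9: 2,1,3,2,1
1,0,2,1,1
3,1,3,3,0
0,2,2,2,1
step 10: 2,1,3,2,1
1,0,3,1,1
3,1,3,3,0
0,2,2,2,1
step 11: 2,2,0,3,1
1,1,2,3,1
3,2,1,0,1
0,2,3,3,1
step 12: 2,2,0,3,1
1,1,3,3,1
3,2,1,0,1
0,2,3,3,1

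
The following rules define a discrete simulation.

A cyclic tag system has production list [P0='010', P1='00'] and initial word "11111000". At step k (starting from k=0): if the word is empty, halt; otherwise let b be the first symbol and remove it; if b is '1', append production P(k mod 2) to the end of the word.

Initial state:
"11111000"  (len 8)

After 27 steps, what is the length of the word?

4

[0] "11111000"  (len 8)
[1] "1111000010"  (len 10)
[2] "11100001000"  (len 11)
[3] "1100001000010"  (len 13)
[4] "10000100001000"  (len 14)
[5] "0000100001000010"  (len 16)
[6] "000100001000010"  (len 15)
[7] "00100001000010"  (len 14)
[8] "0100001000010"  (len 13)
[9] "100001000010"  (len 12)
[10] "0000100001000"  (len 13)
[11] "000100001000"  (len 12)
[12] "00100001000"  (len 11)
[13] "0100001000"  (len 10)
[14] "100001000"  (len 9)
[15] "00001000010"  (len 11)
[16] "0001000010"  (len 10)
[17] "001000010"  (len 9)
[18] "01000010"  (len 8)
[19] "1000010"  (len 7)
[20] "00001000"  (len 8)
[21] "0001000"  (len 7)
[22] "001000"  (len 6)
[23] "01000"  (len 5)
[24] "1000"  (len 4)
[25] "000010"  (len 6)
[26] "00010"  (len 5)
[27] "0010"  (len 4)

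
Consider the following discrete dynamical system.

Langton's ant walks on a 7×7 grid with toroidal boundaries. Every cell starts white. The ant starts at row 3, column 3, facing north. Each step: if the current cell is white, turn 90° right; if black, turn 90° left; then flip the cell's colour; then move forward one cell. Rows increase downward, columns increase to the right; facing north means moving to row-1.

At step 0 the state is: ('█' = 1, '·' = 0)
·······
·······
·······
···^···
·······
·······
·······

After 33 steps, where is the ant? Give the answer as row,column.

[0] ·······
·······
·······
···^···
·······
·······
·······
[1] ·······
·······
·······
···█>··
·······
·······
·······
[2] ·······
·······
·······
···██··
····v··
·······
·······
[3] ·······
·······
·······
···██··
···<█··
·······
·······
[4] ·······
·······
·······
···^█··
···██··
·······
·······
[5] ·······
·······
·······
··<·█··
···██··
·······
·······
[6] ·······
·······
··^····
··█·█··
···██··
·······
·······
[7] ·······
·······
··█>···
··█·█··
···██··
·······
·······
[8] ·······
·······
··██···
··█v█··
···██··
·······
·······
[9] ·······
·······
··██···
··<██··
···██··
·······
·······
[10] ·······
·······
··██···
···██··
··v██··
·······
·······
[11] ·······
·······
··██···
···██··
·<███··
·······
·······
[12] ·······
·······
··██···
·^·██··
·████··
·······
·······
[13] ·······
·······
··██···
·█>██··
·████··
·······
·······
[14] ·······
·······
··██···
·████··
·█v██··
·······
·······
[15] ·······
·······
··██···
·████··
·█·>█··
·······
·······
[16] ·······
·······
··██···
·██^█··
·█··█··
·······
·······
[17] ·······
·······
··██···
·█<·█··
·█··█··
·······
·······
[18] ·······
·······
··██···
·█··█··
·█v·█··
·······
·······
[19] ·······
·······
··██···
·█··█··
·<█·█··
·······
·······
[20] ·······
·······
··██···
·█··█··
··█·█··
·v·····
·······
[21] ·······
·······
··██···
·█··█··
··█·█··
<█·····
·······
[22] ·······
·······
··██···
·█··█··
^·█·█··
██·····
·······
[23] ·······
·······
··██···
·█··█··
█>█·█··
██·····
·······
[24] ·······
·······
··██···
·█··█··
███·█··
█v·····
·······
[25] ·······
·······
··██···
·█··█··
███·█··
█·>····
·······
[26] ·······
·······
··██···
·█··█··
███·█··
█·█····
··v····
[27] ·······
·······
··██···
·█··█··
███·█··
█·█····
·<█····
[28] ·······
·······
··██···
·█··█··
███·█··
█^█····
·██····
[29] ·······
·······
··██···
·█··█··
███·█··
██>····
·██····
[30] ·······
·······
··██···
·█··█··
██^·█··
██·····
·██····
[31] ·······
·······
··██···
·█··█··
█<··█··
██·····
·██····
[32] ·······
·······
··██···
·█··█··
█···█··
█v·····
·██····
[33] ·······
·······
··██···
·█··█··
█···█··
█·>····
·██····

5,2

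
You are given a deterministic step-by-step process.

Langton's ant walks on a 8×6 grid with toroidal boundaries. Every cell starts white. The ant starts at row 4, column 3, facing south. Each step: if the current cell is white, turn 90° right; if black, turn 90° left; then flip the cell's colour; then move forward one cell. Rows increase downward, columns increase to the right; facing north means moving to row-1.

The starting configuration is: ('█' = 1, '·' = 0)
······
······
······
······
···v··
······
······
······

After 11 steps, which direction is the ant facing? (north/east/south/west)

k=0  ······
······
······
······
···v··
······
······
······
k=1  ······
······
······
······
··<█··
······
······
······
k=2  ······
······
······
··^···
··██··
······
······
······
k=3  ······
······
······
··█>··
··██··
······
······
······
k=4  ······
······
······
··██··
··█v··
······
······
······
k=5  ······
······
······
··██··
··█·>·
······
······
······
k=6  ······
······
······
··██··
··█·█·
····v·
······
······
k=7  ······
······
······
··██··
··█·█·
···<█·
······
······
k=8  ······
······
······
··██··
··█^█·
···██·
······
······
k=9  ······
······
······
··██··
··██>·
···██·
······
······
k=10  ······
······
······
··██^·
··██··
···██·
······
······
k=11  ······
······
······
··███>
··██··
···██·
······
······

east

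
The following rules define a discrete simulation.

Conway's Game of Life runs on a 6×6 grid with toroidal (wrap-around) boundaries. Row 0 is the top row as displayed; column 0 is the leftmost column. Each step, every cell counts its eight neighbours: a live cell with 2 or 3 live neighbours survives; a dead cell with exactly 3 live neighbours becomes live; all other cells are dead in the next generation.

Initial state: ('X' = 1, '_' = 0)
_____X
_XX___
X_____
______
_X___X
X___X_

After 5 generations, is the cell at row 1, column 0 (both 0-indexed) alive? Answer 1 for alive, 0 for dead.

0

t=0: _____X
_XX___
X_____
______
_X___X
X___X_
t=1: XX___X
XX____
_X____
X_____
X____X
X___X_
t=2: ______
__X__X
_X____
XX___X
XX____
____X_
t=3: ______
______
_XX__X
__X__X
_X____
______
t=4: ______
______
XXX___
__X___
______
______
t=5: ______
_X____
_XX___
__X___
______
______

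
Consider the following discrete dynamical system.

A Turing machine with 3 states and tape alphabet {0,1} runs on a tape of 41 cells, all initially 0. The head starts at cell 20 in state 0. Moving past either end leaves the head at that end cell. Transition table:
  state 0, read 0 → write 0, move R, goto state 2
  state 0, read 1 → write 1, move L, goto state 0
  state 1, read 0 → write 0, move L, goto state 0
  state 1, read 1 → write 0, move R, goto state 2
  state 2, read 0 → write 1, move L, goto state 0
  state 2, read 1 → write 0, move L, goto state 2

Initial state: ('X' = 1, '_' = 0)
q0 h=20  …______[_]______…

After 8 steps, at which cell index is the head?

18

k=0  q0 h=20  …______[_]______…
k=1  q2 h=21  …______[_]______…
k=2  q0 h=20  …______[_]X_____…
k=3  q2 h=21  …______[X]______…
k=4  q2 h=20  …______[_]______…
k=5  q0 h=19  …______[_]X_____…
k=6  q2 h=20  …______[X]______…
k=7  q2 h=19  …______[_]______…
k=8  q0 h=18  …______[_]X_____…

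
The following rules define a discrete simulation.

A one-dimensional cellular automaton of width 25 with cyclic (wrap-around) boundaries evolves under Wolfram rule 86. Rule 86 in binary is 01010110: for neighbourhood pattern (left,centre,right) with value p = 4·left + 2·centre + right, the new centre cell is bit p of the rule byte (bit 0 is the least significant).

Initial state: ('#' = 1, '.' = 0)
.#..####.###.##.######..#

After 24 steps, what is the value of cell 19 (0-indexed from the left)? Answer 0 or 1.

1

[0] .#..####.###.##.######..#
[1] .###...#...#..#......####
[2] ...##.###.######....#...#
[3] #.#.#...#......##..###.##
[4] #.#.##.###....#.###..#...
[5] #.#..#...##..##...#####.#
[6] #.#####.#.###.##.#....#..
[7] #.....#.#...#..#.##..####
[8] ##...##.##.#####..###....
[9] .##.#.#..#.....###..##..#
[10] ..#.#.#####...#..###.####
[11] ###.#.....##.####..#....#
[12] ..#.##...#.#....#####..#.
[13] .##..##.##.##..#....#####
[14] ..###.#..#..#####..#....#
[15] ##..#.######....#####..##
[16] .####......##..#....###..
[17] #...##....#.#####..#..##.
[18] ##.#.##..##.....######.#.
[19] .#.#..###.##...#.....#.#.
[20] ##.###..#..##.###...##.##
[21] .#...######.#...##.#.#...
[22] ###.#.....#.##.#.#.#.##..
[23] ..#.##...##..#.#.#.#..###
[24] ###..##.#.####.#.#.###..#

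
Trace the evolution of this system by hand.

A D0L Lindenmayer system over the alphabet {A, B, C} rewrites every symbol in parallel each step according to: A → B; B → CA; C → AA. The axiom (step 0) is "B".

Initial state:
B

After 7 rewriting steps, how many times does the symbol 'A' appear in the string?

13

gen 0: B
gen 1: CA
gen 2: AAB
gen 3: BBCA
gen 4: CACAAAB
gen 5: AABAABBBCA
gen 6: BBCABBCACACAAAB
gen 7: CACAAABCACAAABAABAABBBCA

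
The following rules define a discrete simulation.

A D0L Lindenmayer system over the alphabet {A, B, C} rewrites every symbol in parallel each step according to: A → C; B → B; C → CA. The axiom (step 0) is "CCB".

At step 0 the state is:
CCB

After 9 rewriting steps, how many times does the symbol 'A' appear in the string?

68

step 0: CCB
step 1: CACAB
step 2: CACCACB
step 3: CACCACACCAB
step 4: CACCACACCACCACACB
step 5: CACCACACCACCACACCACACCACCAB
step 6: CACCACACCACCACACCACACCACCACACCACCACACCACACB
step 7: CACCACACCACCACACCACACCACCACACCACCACACCACACCACCACACCACACCACCACACCACCAB
step 8: CACCACACCACCACACCACACCACCACACCACCACACCACACCACCACACCACACCACCACACCACCACACCACACCACCACACCACCACACCACACCACCACACCACACB
step 9: CACCACACCACCACACCACACCACCACACCACCACACCACACCACCACACCACACCAC…CACACCACACCACCACACCACACCACCACACCACCACACCACACCACCACACCACCAB  (len 179)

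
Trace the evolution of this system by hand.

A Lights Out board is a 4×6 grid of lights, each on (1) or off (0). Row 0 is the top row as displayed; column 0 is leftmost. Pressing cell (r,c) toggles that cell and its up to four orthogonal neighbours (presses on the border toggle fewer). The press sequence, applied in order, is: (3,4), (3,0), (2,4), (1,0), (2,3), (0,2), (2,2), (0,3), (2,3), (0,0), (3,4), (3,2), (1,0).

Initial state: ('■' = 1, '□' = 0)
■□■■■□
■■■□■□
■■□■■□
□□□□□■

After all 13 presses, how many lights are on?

11

t=0: ■□■■■□
■■■□■□
■■□■■□
□□□□□■
t=1: ■□■■■□
■■■□■□
■■□■□□
□□□■■□
t=2: ■□■■■□
■■■□■□
□■□■□□
■■□■■□
t=3: ■□■■■□
■■■□□□
□■□□■■
■■□■□□
t=4: □□■■■□
□□■□□□
■■□□■■
■■□■□□
t=5: □□■■■□
□□■■□□
■■■■□■
■■□□□□
t=6: □■□□■□
□□□■□□
■■■■□■
■■□□□□
t=7: □■□□■□
□□■■□□
■□□□□■
■■■□□□
t=8: □■■■□□
□□■□□□
■□□□□■
■■■□□□
t=9: □■■■□□
□□■■□□
■□■■■■
■■■■□□
t=10: ■□■■□□
■□■■□□
■□■■■■
■■■■□□
t=11: ■□■■□□
■□■■□□
■□■■□■
■■■□■■
t=12: ■□■■□□
■□■■□□
■□□■□■
■□□■■■
t=13: □□■■□□
□■■■□□
□□□■□■
■□□■■■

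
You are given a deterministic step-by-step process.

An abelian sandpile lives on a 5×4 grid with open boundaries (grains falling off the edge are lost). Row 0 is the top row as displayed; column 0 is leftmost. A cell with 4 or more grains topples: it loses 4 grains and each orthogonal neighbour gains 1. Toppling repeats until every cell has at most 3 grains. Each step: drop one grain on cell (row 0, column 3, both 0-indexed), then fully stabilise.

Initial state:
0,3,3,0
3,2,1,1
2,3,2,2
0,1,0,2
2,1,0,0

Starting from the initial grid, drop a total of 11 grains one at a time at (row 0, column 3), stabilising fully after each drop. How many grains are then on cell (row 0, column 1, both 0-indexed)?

0) 0,3,3,0
3,2,1,1
2,3,2,2
0,1,0,2
2,1,0,0
1) 0,3,3,1
3,2,1,1
2,3,2,2
0,1,0,2
2,1,0,0
2) 0,3,3,2
3,2,1,1
2,3,2,2
0,1,0,2
2,1,0,0
3) 0,3,3,3
3,2,1,1
2,3,2,2
0,1,0,2
2,1,0,0
4) 1,0,1,1
3,3,2,2
2,3,2,2
0,1,0,2
2,1,0,0
5) 1,0,1,2
3,3,2,2
2,3,2,2
0,1,0,2
2,1,0,0
6) 1,0,1,3
3,3,2,2
2,3,2,2
0,1,0,2
2,1,0,0
7) 1,0,2,0
3,3,2,3
2,3,2,2
0,1,0,2
2,1,0,0
8) 1,0,2,1
3,3,2,3
2,3,2,2
0,1,0,2
2,1,0,0
9) 1,0,2,2
3,3,2,3
2,3,2,2
0,1,0,2
2,1,0,0
10) 1,0,2,3
3,3,2,3
2,3,2,2
0,1,0,2
2,1,0,0
11) 1,0,3,1
3,3,3,0
2,3,2,3
0,1,0,2
2,1,0,0

0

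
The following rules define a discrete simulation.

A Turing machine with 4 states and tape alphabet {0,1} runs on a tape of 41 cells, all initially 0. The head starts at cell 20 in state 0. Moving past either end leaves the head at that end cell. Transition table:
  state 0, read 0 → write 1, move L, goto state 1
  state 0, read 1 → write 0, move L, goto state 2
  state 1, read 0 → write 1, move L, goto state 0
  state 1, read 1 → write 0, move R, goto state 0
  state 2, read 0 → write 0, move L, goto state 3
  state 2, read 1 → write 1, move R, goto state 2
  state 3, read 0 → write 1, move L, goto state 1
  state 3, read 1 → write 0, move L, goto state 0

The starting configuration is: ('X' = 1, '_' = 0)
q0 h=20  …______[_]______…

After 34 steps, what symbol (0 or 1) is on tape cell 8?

1

t=0: q0 h=20  …______[_]______…
t=1: q1 h=19  …______[_]X_____…
t=2: q0 h=18  …______[_]XX____…
t=3: q1 h=17  …______[_]XXX___…
t=4: q0 h=16  …______[_]XXXX__…
t=5: q1 h=15  …______[_]XXXXX_…
t=6: q0 h=14  …______[_]XXXXXX…
t=7: q1 h=13  …______[_]XXXXXX…
t=8: q0 h=12  …______[_]XXXXXX…
t=9: q1 h=11  …______[_]XXXXXX…
t=10: q0 h=10  …______[_]XXXXXX…
t=11: q1 h= 9  …______[_]XXXXXX…
t=12: q0 h= 8  …______[_]XXXXXX…
t=13: q1 h= 7  …______[_]XXXXXX…
t=14: q0 h= 6  |______[_]XXXXXX…
t=15: q1 h= 5  |_____[_]XXXXXX…
t=16: q0 h= 4  |____[_]XXXXXX…
t=17: q1 h= 3  |___[_]XXXXXX…
t=18: q0 h= 2  |__[_]XXXXXX…
t=19: q1 h= 1  |_[_]XXXXXX…
t=20: q0 h= 0  |[_]XXXXXX…
t=21: q1 h= 0  |[X]XXXXXX…
t=22: q0 h= 1  |_[X]XXXXXX…
t=23: q2 h= 0  |[_]_XXXXX…
t=24: q3 h= 0  |[_]_XXXXX…
t=25: q1 h= 0  |[X]_XXXXX…
t=26: q0 h= 1  |_[_]XXXXXX…
t=27: q1 h= 0  |[_]XXXXXX…
t=28: q0 h= 0  |[X]XXXXXX…
t=29: q2 h= 0  |[_]XXXXXX…
t=30: q3 h= 0  |[_]XXXXXX…
t=31: q1 h= 0  |[X]XXXXXX…
t=32: q0 h= 1  |_[X]XXXXXX…
t=33: q2 h= 0  |[_]_XXXXX…
t=34: q3 h= 0  |[_]_XXXXX…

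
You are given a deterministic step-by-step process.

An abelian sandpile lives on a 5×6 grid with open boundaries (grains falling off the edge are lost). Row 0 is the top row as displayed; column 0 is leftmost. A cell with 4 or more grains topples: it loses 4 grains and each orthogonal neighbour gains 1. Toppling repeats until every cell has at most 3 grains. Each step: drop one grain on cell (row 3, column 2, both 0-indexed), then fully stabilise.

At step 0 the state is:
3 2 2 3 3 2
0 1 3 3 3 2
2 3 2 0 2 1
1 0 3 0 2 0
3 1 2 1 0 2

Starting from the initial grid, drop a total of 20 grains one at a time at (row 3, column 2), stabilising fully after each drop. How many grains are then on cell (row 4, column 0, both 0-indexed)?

2

gen 0: 3 2 2 3 3 2
0 1 3 3 3 2
2 3 2 0 2 1
1 0 3 0 2 0
3 1 2 1 0 2
gen 1: 3 2 2 3 3 2
0 1 3 3 3 2
2 3 3 0 2 1
1 1 0 1 2 0
3 1 3 1 0 2
gen 2: 3 2 2 3 3 2
0 1 3 3 3 2
2 3 3 0 2 1
1 1 1 1 2 0
3 1 3 1 0 2
gen 3: 3 2 2 3 3 2
0 1 3 3 3 2
2 3 3 0 2 1
1 1 2 1 2 0
3 1 3 1 0 2
gen 4: 3 2 2 3 3 2
0 1 3 3 3 2
2 3 3 0 2 1
1 1 3 1 2 0
3 1 3 1 0 2
gen 5: 3 3 0 2 1 3
0 3 2 2 1 3
3 0 2 2 3 1
1 3 2 2 2 0
3 2 0 2 0 2
gen 6: 3 3 0 2 1 3
0 3 2 2 1 3
3 0 2 2 3 1
1 3 3 2 2 0
3 2 0 2 0 2
gen 7: 3 3 0 2 1 3
0 3 2 2 1 3
3 1 3 2 3 1
2 0 1 3 2 0
3 3 1 2 0 2
gen 8: 3 3 0 2 1 3
0 3 2 2 1 3
3 1 3 2 3 1
2 0 2 3 2 0
3 3 1 2 0 2
gen 9: 3 3 0 2 1 3
0 3 2 2 1 3
3 1 3 2 3 1
2 0 3 3 2 0
3 3 1 2 0 2
gen 10: 3 3 0 2 1 3
0 3 3 3 2 3
3 2 1 1 1 2
2 1 2 2 0 1
3 3 2 3 1 2
gen 11: 3 3 0 2 1 3
0 3 3 3 2 3
3 2 1 1 1 2
2 1 3 2 0 1
3 3 2 3 1 2
gen 12: 3 3 0 2 1 3
0 3 3 3 2 3
3 2 2 1 1 2
2 2 0 3 0 1
3 3 3 3 1 2
gen 13: 3 3 0 2 1 3
0 3 3 3 2 3
3 2 2 1 1 2
2 2 1 3 0 1
3 3 3 3 1 2
gen 14: 3 3 0 2 1 3
0 3 3 3 2 3
3 2 2 1 1 2
2 2 2 3 0 1
3 3 3 3 1 2
gen 15: 3 3 0 2 1 3
0 3 3 3 2 3
3 2 2 1 1 2
2 2 3 3 0 1
3 3 3 3 1 2
gen 16: 0 1 2 3 1 3
3 2 2 1 3 3
1 2 3 0 2 2
1 3 0 3 1 1
1 2 3 1 2 2
gen 17: 0 1 2 3 1 3
3 2 2 1 3 3
1 2 3 0 2 2
1 3 1 3 1 1
1 2 3 1 2 2
gen 18: 0 1 2 3 1 3
3 2 2 1 3 3
1 2 3 0 2 2
1 3 2 3 1 1
1 2 3 1 2 2
gen 19: 0 1 2 3 1 3
3 2 2 1 3 3
1 2 3 0 2 2
1 3 3 3 1 1
1 2 3 1 2 2
gen 20: 0 1 2 3 1 3
3 3 3 1 3 3
2 0 2 2 2 2
2 3 0 1 2 1
2 0 2 3 2 2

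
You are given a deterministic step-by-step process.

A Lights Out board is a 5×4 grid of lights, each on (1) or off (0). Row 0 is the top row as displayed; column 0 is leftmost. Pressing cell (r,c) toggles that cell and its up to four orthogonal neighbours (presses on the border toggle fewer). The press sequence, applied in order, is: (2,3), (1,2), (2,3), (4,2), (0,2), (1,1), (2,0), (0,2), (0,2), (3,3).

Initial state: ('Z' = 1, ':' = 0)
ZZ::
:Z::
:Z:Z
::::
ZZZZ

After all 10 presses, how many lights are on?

step 0: ZZ::
:Z::
:Z:Z
::::
ZZZZ
step 1: ZZ::
:Z:Z
:ZZ:
:::Z
ZZZZ
step 2: ZZZ:
::Z:
:Z::
:::Z
ZZZZ
step 3: ZZZ:
::ZZ
:ZZZ
::::
ZZZZ
step 4: ZZZ:
::ZZ
:ZZZ
::Z:
Z:::
step 5: Z::Z
:::Z
:ZZZ
::Z:
Z:::
step 6: ZZ:Z
ZZZZ
::ZZ
::Z:
Z:::
step 7: ZZ:Z
:ZZZ
ZZZZ
Z:Z:
Z:::
step 8: Z:Z:
:Z:Z
ZZZZ
Z:Z:
Z:::
step 9: ZZ:Z
:ZZZ
ZZZZ
Z:Z:
Z:::
step 10: ZZ:Z
:ZZZ
ZZZ:
Z::Z
Z::Z

13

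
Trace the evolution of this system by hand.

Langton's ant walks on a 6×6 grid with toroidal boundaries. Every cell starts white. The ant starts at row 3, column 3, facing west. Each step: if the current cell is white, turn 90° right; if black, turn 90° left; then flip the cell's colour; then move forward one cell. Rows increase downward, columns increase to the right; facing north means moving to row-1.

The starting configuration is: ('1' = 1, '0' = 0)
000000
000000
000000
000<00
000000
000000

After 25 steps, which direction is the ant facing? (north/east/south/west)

[0] 000000
000000
000000
000<00
000000
000000
[1] 000000
000000
000^00
000100
000000
000000
[2] 000000
000000
0001>0
000100
000000
000000
[3] 000000
000000
000110
0001v0
000000
000000
[4] 000000
000000
000110
000<10
000000
000000
[5] 000000
000000
000110
000010
000v00
000000
[6] 000000
000000
000110
000010
00<100
000000
[7] 000000
000000
000110
00^010
001100
000000
[8] 000000
000000
000110
001>10
001100
000000
[9] 000000
000000
000110
001110
001v00
000000
[10] 000000
000000
000110
001110
0010>0
000000
[11] 000000
000000
000110
001110
001010
0000v0
[12] 000000
000000
000110
001110
001010
000<10
[13] 000000
000000
000110
001110
001^10
000110
[14] 000000
000000
000110
001110
0011>0
000110
[15] 000000
000000
000110
0011^0
001100
000110
[16] 000000
000000
000110
001<00
001100
000110
[17] 000000
000000
000110
001000
001v00
000110
[18] 000000
000000
000110
001000
0010>0
000110
[19] 000000
000000
000110
001000
001010
0001v0
[20] 000000
000000
000110
001000
001010
00010>
[21] 00000v
000000
000110
001000
001010
000101
[22] 0000<1
000000
000110
001000
001010
000101
[23] 000011
000000
000110
001000
001010
0001^1
[24] 000011
000000
000110
001000
001010
00011>
[25] 000011
000000
000110
001000
00101^
000110

north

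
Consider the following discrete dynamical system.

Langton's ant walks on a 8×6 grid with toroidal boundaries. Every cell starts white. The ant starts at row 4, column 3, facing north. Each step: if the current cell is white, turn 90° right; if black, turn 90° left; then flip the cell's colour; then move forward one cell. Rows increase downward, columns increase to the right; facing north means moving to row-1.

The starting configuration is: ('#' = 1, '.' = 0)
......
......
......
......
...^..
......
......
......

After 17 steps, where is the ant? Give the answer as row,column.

4,2

k=0  ......
......
......
......
...^..
......
......
......
k=1  ......
......
......
......
...#>.
......
......
......
k=2  ......
......
......
......
...##.
....v.
......
......
k=3  ......
......
......
......
...##.
...<#.
......
......
k=4  ......
......
......
......
...^#.
...##.
......
......
k=5  ......
......
......
......
..<.#.
...##.
......
......
k=6  ......
......
......
..^...
..#.#.
...##.
......
......
k=7  ......
......
......
..#>..
..#.#.
...##.
......
......
k=8  ......
......
......
..##..
..#v#.
...##.
......
......
k=9  ......
......
......
..##..
..<##.
...##.
......
......
k=10  ......
......
......
..##..
...##.
..v##.
......
......
k=11  ......
......
......
..##..
...##.
.<###.
......
......
k=12  ......
......
......
..##..
.^.##.
.####.
......
......
k=13  ......
......
......
..##..
.#>##.
.####.
......
......
k=14  ......
......
......
..##..
.####.
.#v##.
......
......
k=15  ......
......
......
..##..
.####.
.#.>#.
......
......
k=16  ......
......
......
..##..
.##^#.
.#..#.
......
......
k=17  ......
......
......
..##..
.#<.#.
.#..#.
......
......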